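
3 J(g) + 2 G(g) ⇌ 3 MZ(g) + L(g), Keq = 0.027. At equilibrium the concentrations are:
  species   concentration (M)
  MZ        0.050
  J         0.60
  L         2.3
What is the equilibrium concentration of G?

At equilibrium, Keq = [MZ]³·[L] / ([J]³·[G]²) = 0.027.
(0.050)³·(2.3) / ((0.60)³·([G])²) = 0.027
[G]² = 0.0493 ⇒ [G] = 0.22 M

[G] = 0.22 M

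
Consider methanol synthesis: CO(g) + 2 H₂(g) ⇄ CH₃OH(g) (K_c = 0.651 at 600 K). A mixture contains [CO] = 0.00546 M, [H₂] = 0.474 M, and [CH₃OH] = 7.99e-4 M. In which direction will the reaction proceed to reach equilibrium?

no net change (already at equilibrium)

Q_c = [CH₃OH] / ([CO]·[H₂]²) = (7.99e-4) / ((0.00546)·(0.474)²) = 0.651
Q_c = 0.651 = K_c, so the system is already at equilibrium.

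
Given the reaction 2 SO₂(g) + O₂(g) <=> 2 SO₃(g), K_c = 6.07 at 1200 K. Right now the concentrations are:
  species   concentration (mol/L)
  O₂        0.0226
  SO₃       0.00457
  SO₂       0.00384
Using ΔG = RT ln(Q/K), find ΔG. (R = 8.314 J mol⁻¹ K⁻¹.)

ΔG = 23.3 kJ/mol

Q_c = [SO₃]² / ([SO₂]²·[O₂]) = (0.00457)² / ((0.00384)²·(0.0226)) = 62.7
ΔG = RT ln(Q_c/K_c) = (8.314 J mol⁻¹ K⁻¹)(1200 K) × ln(62.7/6.07)
   = (9.977 kJ/mol)(2.335) = 23.3 kJ/mol
ΔG > 0, so the forward reaction is non-spontaneous (proceeds in reverse).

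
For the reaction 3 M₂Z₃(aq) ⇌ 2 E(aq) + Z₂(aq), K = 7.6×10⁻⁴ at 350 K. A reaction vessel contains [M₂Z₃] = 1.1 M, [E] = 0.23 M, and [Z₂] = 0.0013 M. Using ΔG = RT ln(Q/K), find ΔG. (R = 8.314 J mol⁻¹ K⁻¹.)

ΔG = -7.82 kJ/mol

Q = [E]²·[Z₂] / [M₂Z₃]³ = (0.23)²·(0.0013) / (1.1)³ = 5.17×10⁻⁵
ΔG = RT ln(Q/K) = (8.314 J mol⁻¹ K⁻¹)(350 K) × ln(5.17×10⁻⁵/7.6×10⁻⁴)
   = (2.910 kJ/mol)(-2.688) = -7.82 kJ/mol
ΔG < 0, so the forward reaction is spontaneous (proceeds forward).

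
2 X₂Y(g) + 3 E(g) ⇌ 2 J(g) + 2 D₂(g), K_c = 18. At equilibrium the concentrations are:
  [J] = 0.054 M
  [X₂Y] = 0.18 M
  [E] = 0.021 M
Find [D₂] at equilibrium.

[D₂] = 0.043 M

At equilibrium, K_c = [J]²·[D₂]² / ([X₂Y]²·[E]³) = 18.
(0.054)²·([D₂])² / ((0.18)²·(0.021)³) = 18
[D₂]² = 0.00185 ⇒ [D₂] = 0.043 M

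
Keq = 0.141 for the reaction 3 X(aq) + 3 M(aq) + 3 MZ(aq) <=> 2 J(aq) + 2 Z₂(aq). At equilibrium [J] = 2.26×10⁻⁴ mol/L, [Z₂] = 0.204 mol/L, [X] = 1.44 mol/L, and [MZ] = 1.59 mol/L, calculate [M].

[M] = 0.00108 mol/L

At equilibrium, Keq = [J]²·[Z₂]² / ([X]³·[M]³·[MZ]³) = 0.141.
(2.26×10⁻⁴)²·(0.204)² / ((1.44)³·([M])³·(1.59)³) = 0.141
[M]³ = 1.26×10⁻⁹ ⇒ [M] = 0.00108 mol/L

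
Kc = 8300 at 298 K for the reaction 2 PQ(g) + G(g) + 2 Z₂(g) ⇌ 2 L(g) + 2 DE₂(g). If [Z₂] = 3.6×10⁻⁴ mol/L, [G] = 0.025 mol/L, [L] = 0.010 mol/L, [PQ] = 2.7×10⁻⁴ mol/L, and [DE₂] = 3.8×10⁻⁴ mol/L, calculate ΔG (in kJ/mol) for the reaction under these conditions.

Qc = [L]²·[DE₂]² / ([PQ]²·[G]·[Z₂]²) = (0.010)²·(3.8×10⁻⁴)² / ((2.7×10⁻⁴)²·(0.025)·(3.6×10⁻⁴)²) = 61100
ΔG = RT ln(Qc/Kc) = (8.314 J mol⁻¹ K⁻¹)(298 K) × ln(61100/8300)
   = (2.478 kJ/mol)(1.996) = 4.95 kJ/mol
ΔG > 0, so the forward reaction is non-spontaneous (proceeds in reverse).

ΔG = 4.95 kJ/mol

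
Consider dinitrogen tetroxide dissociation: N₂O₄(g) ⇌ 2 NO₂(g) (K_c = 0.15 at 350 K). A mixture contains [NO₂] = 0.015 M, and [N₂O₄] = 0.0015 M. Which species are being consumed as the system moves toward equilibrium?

Q_c = [NO₂]² / [N₂O₄] = (0.015)² / (0.0015) = 0.15
Q_c = 0.15 = K_c; the system is at equilibrium.

none (at equilibrium)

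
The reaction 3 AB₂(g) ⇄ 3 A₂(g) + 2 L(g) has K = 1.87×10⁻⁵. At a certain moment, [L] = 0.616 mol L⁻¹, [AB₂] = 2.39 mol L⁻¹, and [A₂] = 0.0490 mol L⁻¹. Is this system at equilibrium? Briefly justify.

no; Q < K, reaction proceeds forward

Q = [A₂]³·[L]² / [AB₂]³ = (0.0490)³·(0.616)² / (2.39)³ = 3.27×10⁻⁶
Q = 3.27×10⁻⁶ < K = 1.87×10⁻⁵: net forward reaction.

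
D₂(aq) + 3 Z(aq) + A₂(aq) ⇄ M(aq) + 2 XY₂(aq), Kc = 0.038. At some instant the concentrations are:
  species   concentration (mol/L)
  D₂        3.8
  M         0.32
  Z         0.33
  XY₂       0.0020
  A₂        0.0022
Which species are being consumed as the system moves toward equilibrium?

D₂, Z, A₂ (reactants)

Qc = [M]·[XY₂]² / ([D₂]·[Z]³·[A₂]) = (0.32)·(0.0020)² / ((3.8)·(0.33)³·(0.0022)) = 0.0043
Qc = 0.0043 < Kc = 0.038: net forward reaction.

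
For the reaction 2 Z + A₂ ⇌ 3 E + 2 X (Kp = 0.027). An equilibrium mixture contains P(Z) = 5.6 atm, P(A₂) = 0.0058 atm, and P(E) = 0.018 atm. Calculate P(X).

At equilibrium, Kp = P(E)³·P(X)² / (P(Z)²·P(A₂)) = 0.027.
(0.018)³·(P(X))² / ((5.6)²·(0.0058)) = 0.027
P(X)² = 842 ⇒ P(X) = 29 atm

P(X) = 29 atm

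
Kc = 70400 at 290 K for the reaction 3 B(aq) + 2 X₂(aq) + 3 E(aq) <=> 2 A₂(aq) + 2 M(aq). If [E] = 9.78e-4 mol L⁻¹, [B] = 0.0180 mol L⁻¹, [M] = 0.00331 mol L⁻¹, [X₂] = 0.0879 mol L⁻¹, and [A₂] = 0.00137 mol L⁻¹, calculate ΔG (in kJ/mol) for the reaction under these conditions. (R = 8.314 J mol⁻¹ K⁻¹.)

Qc = [A₂]²·[M]² / ([B]³·[X₂]²·[E]³) = (0.00137)²·(0.00331)² / ((0.0180)³·(0.0879)²·(9.78e-4)³) = 4.88e5
ΔG = RT ln(Qc/Kc) = (8.314 J mol⁻¹ K⁻¹)(290 K) × ln(4.88e5/70400)
   = (2.411 kJ/mol)(1.936) = 4.67 kJ/mol
ΔG > 0, so the forward reaction is non-spontaneous (proceeds in reverse).

ΔG = 4.67 kJ/mol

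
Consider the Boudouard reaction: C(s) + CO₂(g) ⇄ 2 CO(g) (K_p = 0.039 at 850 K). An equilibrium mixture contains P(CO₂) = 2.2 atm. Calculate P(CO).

P(CO) = 0.29 atm

(C is a pure solid — omitted from K_p.)
At equilibrium, K_p = P(CO)² / P(CO₂) = 0.039.
(P(CO))² / (2.2) = 0.039
P(CO)² = 0.0858 ⇒ P(CO) = 0.29 atm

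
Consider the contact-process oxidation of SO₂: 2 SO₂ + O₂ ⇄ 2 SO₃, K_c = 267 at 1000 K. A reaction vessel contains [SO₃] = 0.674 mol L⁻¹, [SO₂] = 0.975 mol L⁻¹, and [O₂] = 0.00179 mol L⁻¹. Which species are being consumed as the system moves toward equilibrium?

Q_c = [SO₃]² / ([SO₂]²·[O₂]) = (0.674)² / ((0.975)²·(0.00179)) = 267
Q_c = 267 = K_c; the system is at equilibrium.

none (at equilibrium)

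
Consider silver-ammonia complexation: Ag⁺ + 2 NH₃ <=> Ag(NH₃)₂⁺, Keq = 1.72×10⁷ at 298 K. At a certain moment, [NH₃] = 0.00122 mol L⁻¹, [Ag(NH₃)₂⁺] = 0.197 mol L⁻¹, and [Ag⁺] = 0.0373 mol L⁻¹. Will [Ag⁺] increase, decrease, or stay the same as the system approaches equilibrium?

decrease

Q = [Ag(NH₃)₂⁺] / ([Ag⁺]·[NH₃]²) = (0.197) / ((0.0373)·(0.00122)²) = 3.55×10⁶
Q = 3.55×10⁶ < Keq = 1.72×10⁷: net forward reaction.
Ag⁺ is a reactant, so it decreases.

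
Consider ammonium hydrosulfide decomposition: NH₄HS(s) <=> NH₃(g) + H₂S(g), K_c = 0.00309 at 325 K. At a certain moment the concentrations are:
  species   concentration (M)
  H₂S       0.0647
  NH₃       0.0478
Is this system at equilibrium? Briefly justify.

(NH₄HS is a pure solid — omitted from Q_c.)
Q_c = [NH₃]·[H₂S] = (0.0478)·(0.0647) = 0.00309
Q_c = 0.00309 = K_c; the system is at equilibrium.

yes, at equilibrium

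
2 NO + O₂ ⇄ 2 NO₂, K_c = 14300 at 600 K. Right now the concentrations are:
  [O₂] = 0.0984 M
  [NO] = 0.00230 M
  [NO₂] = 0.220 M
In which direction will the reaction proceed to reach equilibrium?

Q_c = [NO₂]² / ([NO]²·[O₂]) = (0.220)² / ((0.00230)²·(0.0984)) = 93000
Q_c = 93000 > K_c = 14300, so the reverse reaction proceeds.

toward reactants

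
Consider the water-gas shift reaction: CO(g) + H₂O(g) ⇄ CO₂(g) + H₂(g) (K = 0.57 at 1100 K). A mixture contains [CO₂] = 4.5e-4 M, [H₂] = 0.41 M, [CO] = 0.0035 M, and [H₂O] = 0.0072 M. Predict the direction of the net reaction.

in the reverse direction

Q = [CO₂]·[H₂] / ([CO]·[H₂O]) = (4.5e-4)·(0.41) / ((0.0035)·(0.0072)) = 7.3
Q = 7.3 > K = 0.57, so the reverse reaction proceeds.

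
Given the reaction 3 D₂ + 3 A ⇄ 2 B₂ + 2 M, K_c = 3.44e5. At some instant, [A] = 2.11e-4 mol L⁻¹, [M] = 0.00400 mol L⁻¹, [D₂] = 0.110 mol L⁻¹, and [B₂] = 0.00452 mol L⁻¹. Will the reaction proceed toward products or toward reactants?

Q_c = [B₂]²·[M]² / ([D₂]³·[A]³) = (0.00452)²·(0.00400)² / ((0.110)³·(2.11e-4)³) = 26100
Q_c = 26100 < K_c = 3.44e5, so the forward reaction proceeds.

toward products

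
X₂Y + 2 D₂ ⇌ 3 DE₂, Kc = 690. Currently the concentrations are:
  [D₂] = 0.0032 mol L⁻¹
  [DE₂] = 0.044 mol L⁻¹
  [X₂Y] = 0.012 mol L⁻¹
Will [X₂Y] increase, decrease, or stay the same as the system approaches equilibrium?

Qc = [DE₂]³ / ([X₂Y]·[D₂]²) = (0.044)³ / ((0.012)·(0.0032)²) = 690
Qc = 690 = Kc; the system is at equilibrium.

stay the same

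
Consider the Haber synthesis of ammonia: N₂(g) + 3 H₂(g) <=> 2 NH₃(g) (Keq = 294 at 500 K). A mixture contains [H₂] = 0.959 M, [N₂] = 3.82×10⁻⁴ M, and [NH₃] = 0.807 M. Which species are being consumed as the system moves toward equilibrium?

Q = [NH₃]² / ([N₂]·[H₂]³) = (0.807)² / ((3.82×10⁻⁴)·(0.959)³) = 1930
Q = 1930 > Keq = 294: net reverse reaction.

NH₃ (products)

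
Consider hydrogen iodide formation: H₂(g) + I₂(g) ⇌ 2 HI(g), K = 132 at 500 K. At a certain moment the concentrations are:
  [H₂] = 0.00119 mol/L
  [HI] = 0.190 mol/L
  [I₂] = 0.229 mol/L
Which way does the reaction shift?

Q = [HI]² / ([H₂]·[I₂]) = (0.190)² / ((0.00119)·(0.229)) = 132
Q = 132 = K, so the system is already at equilibrium.

neither direction; the system is at equilibrium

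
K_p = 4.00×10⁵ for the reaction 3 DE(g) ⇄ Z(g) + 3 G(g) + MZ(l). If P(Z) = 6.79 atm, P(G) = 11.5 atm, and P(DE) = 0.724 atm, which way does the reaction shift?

(MZ is a pure liquid — omitted from Q_p.)
Q_p = P(Z)·P(G)³ / P(DE)³ = (6.79)·(11.5)³ / (0.724)³ = 27200
Q_p = 27200 < K_p = 4.00×10⁵, so the forward reaction proceeds.

forward (toward products)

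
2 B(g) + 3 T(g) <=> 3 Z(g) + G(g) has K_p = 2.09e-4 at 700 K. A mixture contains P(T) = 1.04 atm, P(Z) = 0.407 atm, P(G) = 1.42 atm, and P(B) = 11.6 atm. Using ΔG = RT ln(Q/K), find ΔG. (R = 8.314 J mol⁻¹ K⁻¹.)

ΔG = 6.44 kJ/mol

Q_p = P(Z)³·P(G) / (P(B)²·P(T)³) = (0.407)³·(1.42) / ((11.6)²·(1.04)³) = 6.32e-4
ΔG = RT ln(Q_p/K_p) = (8.314 J mol⁻¹ K⁻¹)(700 K) × ln(6.32e-4/2.09e-4)
   = (5.820 kJ/mol)(1.107) = 6.44 kJ/mol
ΔG > 0, so the forward reaction is non-spontaneous (proceeds in reverse).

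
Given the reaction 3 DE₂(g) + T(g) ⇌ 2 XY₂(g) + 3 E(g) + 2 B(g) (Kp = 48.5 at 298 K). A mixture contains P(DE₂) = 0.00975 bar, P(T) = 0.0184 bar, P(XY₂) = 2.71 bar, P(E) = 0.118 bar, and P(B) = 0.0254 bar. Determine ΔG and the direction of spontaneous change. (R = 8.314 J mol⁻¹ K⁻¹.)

ΔG = 5.55 kJ/mol; the forward reaction is non-spontaneous

Qp = P(XY₂)²·P(E)³·P(B)² / (P(DE₂)³·P(T)) = (2.71)²·(0.118)³·(0.0254)² / ((0.00975)³·(0.0184)) = 456
ΔG = RT ln(Qp/Kp) = (8.314 J mol⁻¹ K⁻¹)(298 K) × ln(456/48.5)
   = (2.478 kJ/mol)(2.241) = 5.55 kJ/mol
ΔG > 0, so the forward reaction is non-spontaneous (proceeds in reverse).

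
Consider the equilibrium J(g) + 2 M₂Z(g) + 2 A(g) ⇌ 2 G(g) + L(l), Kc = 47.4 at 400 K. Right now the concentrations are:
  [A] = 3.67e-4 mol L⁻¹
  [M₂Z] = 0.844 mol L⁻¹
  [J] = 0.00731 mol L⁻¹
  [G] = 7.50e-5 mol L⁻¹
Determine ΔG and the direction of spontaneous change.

(L is a pure liquid — omitted from Qc.)
Qc = [G]² / ([J]·[M₂Z]²·[A]²) = (7.50e-5)² / ((0.00731)·(0.844)²·(3.67e-4)²) = 8.02
ΔG = RT ln(Qc/Kc) = (8.314 J mol⁻¹ K⁻¹)(400 K) × ln(8.02/47.4)
   = (3.326 kJ/mol)(-1.777) = -5.91 kJ/mol
ΔG < 0, so the forward reaction is spontaneous (proceeds forward).

ΔG = -5.91 kJ/mol; the forward reaction is spontaneous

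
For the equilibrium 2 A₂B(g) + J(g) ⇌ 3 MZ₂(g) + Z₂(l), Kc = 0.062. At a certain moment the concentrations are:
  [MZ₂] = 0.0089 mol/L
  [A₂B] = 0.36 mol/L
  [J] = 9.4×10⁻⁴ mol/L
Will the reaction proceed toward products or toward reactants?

(Z₂ is a pure liquid — omitted from Qc.)
Qc = [MZ₂]³ / ([A₂B]²·[J]) = (0.0089)³ / ((0.36)²·(9.4×10⁻⁴)) = 0.0058
Qc = 0.0058 < Kc = 0.062, so the forward reaction proceeds.

in the forward direction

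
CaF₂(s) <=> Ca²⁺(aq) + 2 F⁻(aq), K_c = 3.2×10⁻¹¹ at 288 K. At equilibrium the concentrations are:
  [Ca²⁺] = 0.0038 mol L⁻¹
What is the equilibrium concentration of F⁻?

[F⁻] = 9.2×10⁻⁵ mol L⁻¹

(CaF₂ is a pure solid — omitted from K_c.)
At equilibrium, K_c = [Ca²⁺]·[F⁻]² = 3.2×10⁻¹¹.
(0.0038)·([F⁻])² = 3.2×10⁻¹¹
[F⁻]² = 8.42×10⁻⁹ ⇒ [F⁻] = 9.2×10⁻⁵ mol L⁻¹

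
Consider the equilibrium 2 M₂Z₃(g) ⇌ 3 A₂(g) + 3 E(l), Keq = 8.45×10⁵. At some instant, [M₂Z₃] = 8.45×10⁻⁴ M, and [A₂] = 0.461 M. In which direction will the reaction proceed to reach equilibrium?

to the right

(E is a pure liquid — omitted from Q.)
Q = [A₂]³ / [M₂Z₃]² = (0.461)³ / (8.45×10⁻⁴)² = 1.37×10⁵
Q = 1.37×10⁵ < Keq = 8.45×10⁵, so the forward reaction proceeds.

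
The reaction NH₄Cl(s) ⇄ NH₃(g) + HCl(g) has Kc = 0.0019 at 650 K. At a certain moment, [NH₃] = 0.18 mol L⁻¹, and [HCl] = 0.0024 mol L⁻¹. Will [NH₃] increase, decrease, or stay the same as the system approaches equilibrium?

(NH₄Cl is a pure solid — omitted from Qc.)
Qc = [NH₃]·[HCl] = (0.18)·(0.0024) = 4.3×10⁻⁴
Qc = 4.3×10⁻⁴ < Kc = 0.0019: net forward reaction.
NH₃ is a product, so it increases.

increase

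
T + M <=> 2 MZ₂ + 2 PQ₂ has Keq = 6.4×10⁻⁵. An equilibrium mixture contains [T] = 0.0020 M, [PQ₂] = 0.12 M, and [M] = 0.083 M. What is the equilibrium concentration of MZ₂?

[MZ₂] = 8.6×10⁻⁴ M

At equilibrium, Keq = [MZ₂]²·[PQ₂]² / ([T]·[M]) = 6.4×10⁻⁵.
([MZ₂])²·(0.12)² / ((0.0020)·(0.083)) = 6.4×10⁻⁵
[MZ₂]² = 7.38×10⁻⁷ ⇒ [MZ₂] = 8.6×10⁻⁴ M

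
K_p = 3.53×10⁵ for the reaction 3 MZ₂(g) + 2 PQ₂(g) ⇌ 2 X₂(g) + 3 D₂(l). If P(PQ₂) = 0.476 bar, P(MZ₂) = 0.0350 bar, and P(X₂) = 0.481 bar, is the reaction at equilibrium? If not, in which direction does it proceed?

to the right

(D₂ is a pure liquid — omitted from Q_p.)
Q_p = P(X₂)² / (P(MZ₂)³·P(PQ₂)²) = (0.481)² / ((0.0350)³·(0.476)²) = 23800
Q_p = 23800 < K_p = 3.53×10⁵, so the forward reaction proceeds.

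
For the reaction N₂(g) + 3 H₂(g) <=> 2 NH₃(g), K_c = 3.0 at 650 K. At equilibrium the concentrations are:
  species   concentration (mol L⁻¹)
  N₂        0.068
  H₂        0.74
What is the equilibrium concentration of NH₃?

[NH₃] = 0.29 mol L⁻¹

At equilibrium, K_c = [NH₃]² / ([N₂]·[H₂]³) = 3.0.
([NH₃])² / ((0.068)·(0.74)³) = 3.0
[NH₃]² = 0.0827 ⇒ [NH₃] = 0.29 mol L⁻¹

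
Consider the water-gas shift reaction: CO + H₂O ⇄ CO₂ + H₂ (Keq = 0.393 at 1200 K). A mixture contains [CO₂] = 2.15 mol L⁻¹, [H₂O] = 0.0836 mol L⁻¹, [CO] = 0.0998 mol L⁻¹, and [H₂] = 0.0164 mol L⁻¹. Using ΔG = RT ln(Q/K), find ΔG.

Q = [CO₂]·[H₂] / ([CO]·[H₂O]) = (2.15)·(0.0164) / ((0.0998)·(0.0836)) = 4.23
ΔG = RT ln(Q/Keq) = (8.314 J mol⁻¹ K⁻¹)(1200 K) × ln(4.23/0.393)
   = (9.977 kJ/mol)(2.376) = 23.7 kJ/mol
ΔG > 0, so the forward reaction is non-spontaneous (proceeds in reverse).

ΔG = 23.7 kJ/mol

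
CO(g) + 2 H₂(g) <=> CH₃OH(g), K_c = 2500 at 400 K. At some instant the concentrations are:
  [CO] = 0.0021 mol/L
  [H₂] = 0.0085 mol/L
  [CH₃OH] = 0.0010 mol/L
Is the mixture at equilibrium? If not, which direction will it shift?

no; Q > K, reaction proceeds in reverse

Q_c = [CH₃OH] / ([CO]·[H₂]²) = (0.0010) / ((0.0021)·(0.0085)²) = 6600
Q_c = 6600 > K_c = 2500: net reverse reaction.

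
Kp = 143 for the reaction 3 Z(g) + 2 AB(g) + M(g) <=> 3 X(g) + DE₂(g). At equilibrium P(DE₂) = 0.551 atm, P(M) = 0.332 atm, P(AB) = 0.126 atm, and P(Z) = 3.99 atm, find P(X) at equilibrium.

At equilibrium, Kp = P(X)³·P(DE₂) / (P(Z)³·P(AB)²·P(M)) = 143.
(P(X))³·(0.551) / ((3.99)³·(0.126)²·(0.332)) = 143
P(X)³ = 86.9 ⇒ P(X) = 4.43 atm

P(X) = 4.43 atm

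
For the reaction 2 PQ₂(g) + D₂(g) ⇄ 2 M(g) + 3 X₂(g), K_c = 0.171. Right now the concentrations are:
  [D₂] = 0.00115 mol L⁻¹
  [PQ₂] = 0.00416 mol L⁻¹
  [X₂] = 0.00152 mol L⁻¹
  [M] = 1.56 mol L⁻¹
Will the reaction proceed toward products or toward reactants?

Q_c = [M]²·[X₂]³ / ([PQ₂]²·[D₂]) = (1.56)²·(0.00152)³ / ((0.00416)²·(0.00115)) = 0.429
Q_c = 0.429 > K_c = 0.171, so the reverse reaction proceeds.

reverse (toward reactants)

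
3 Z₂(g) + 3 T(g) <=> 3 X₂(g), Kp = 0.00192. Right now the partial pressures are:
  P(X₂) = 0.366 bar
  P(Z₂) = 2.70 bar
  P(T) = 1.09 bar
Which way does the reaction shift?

Qp = P(X₂)³ / (P(Z₂)³·P(T)³) = (0.366)³ / ((2.70)³·(1.09)³) = 0.00192
Qp = 0.00192 = Kp, so the system is already at equilibrium.

at equilibrium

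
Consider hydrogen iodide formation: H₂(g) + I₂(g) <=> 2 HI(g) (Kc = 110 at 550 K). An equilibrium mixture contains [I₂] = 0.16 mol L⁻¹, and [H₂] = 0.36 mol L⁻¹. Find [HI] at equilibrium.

At equilibrium, Kc = [HI]² / ([H₂]·[I₂]) = 110.
([HI])² / ((0.36)·(0.16)) = 110
[HI]² = 6.34 ⇒ [HI] = 2.5 mol L⁻¹

[HI] = 2.5 mol L⁻¹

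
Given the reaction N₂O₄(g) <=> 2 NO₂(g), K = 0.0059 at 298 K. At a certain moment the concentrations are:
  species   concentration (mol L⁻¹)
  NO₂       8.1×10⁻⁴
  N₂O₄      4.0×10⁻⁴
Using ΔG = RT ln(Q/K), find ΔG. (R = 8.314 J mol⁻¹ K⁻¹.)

Q = [NO₂]² / [N₂O₄] = (8.1×10⁻⁴)² / (4.0×10⁻⁴) = 0.00164
ΔG = RT ln(Q/K) = (8.314 J mol⁻¹ K⁻¹)(298 K) × ln(0.00164/0.0059)
   = (2.478 kJ/mol)(-1.280) = -3.17 kJ/mol
ΔG < 0, so the forward reaction is spontaneous (proceeds forward).

ΔG = -3.17 kJ/mol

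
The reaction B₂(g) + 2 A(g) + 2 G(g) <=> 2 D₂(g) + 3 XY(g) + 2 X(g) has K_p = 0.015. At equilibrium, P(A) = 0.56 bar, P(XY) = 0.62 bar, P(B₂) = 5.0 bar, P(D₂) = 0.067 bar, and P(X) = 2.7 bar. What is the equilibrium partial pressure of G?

P(G) = 0.58 bar

At equilibrium, K_p = P(D₂)²·P(XY)³·P(X)² / (P(B₂)·P(A)²·P(G)²) = 0.015.
(0.067)²·(0.62)³·(2.7)² / ((5.0)·(0.56)²·(P(G))²) = 0.015
P(G)² = 0.332 ⇒ P(G) = 0.58 bar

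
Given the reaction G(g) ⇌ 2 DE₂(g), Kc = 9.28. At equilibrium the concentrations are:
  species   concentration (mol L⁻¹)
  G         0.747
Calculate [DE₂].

At equilibrium, Kc = [DE₂]² / [G] = 9.28.
([DE₂])² / (0.747) = 9.28
[DE₂]² = 6.93 ⇒ [DE₂] = 2.63 mol L⁻¹

[DE₂] = 2.63 mol L⁻¹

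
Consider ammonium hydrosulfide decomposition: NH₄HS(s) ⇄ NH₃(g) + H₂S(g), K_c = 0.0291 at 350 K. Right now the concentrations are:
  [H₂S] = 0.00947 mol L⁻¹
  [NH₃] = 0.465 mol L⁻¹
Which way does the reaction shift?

(NH₄HS is a pure solid — omitted from Q_c.)
Q_c = [NH₃]·[H₂S] = (0.465)·(0.00947) = 0.00440
Q_c = 0.00440 < K_c = 0.0291, so the forward reaction proceeds.

forward (toward products)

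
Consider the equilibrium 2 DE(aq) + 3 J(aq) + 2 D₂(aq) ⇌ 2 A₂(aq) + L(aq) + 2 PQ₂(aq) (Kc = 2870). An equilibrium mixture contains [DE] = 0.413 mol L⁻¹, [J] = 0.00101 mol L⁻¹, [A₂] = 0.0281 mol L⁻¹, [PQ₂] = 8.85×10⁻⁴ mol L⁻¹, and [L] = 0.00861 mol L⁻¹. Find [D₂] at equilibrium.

[D₂] = 0.00325 mol L⁻¹

At equilibrium, Kc = [A₂]²·[L]·[PQ₂]² / ([DE]²·[J]³·[D₂]²) = 2870.
(0.0281)²·(0.00861)·(8.85×10⁻⁴)² / ((0.413)²·(0.00101)³·([D₂])²) = 2870
[D₂]² = 1.06×10⁻⁵ ⇒ [D₂] = 0.00325 mol L⁻¹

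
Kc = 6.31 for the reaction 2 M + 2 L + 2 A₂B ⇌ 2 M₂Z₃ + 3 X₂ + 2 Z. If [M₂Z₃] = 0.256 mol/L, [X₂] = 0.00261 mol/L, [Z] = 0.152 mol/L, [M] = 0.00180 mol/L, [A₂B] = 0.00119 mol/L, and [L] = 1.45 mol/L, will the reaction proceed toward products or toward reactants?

Qc = [M₂Z₃]²·[X₂]³·[Z]² / ([M]²·[L]²·[A₂B]²) = (0.256)²·(0.00261)³·(0.152)² / ((0.00180)²·(1.45)²·(0.00119)²) = 2.79
Qc = 2.79 < Kc = 6.31, so the forward reaction proceeds.

to the right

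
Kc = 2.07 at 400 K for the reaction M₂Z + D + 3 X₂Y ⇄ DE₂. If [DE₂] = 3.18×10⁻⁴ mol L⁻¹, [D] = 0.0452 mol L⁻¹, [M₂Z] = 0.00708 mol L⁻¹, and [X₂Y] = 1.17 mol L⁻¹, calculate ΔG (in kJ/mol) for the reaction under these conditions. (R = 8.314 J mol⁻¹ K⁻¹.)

ΔG = -4.01 kJ/mol

Qc = [DE₂] / ([M₂Z]·[D]·[X₂Y]³) = (3.18×10⁻⁴) / ((0.00708)·(0.0452)·(1.17)³) = 0.620
ΔG = RT ln(Qc/Kc) = (8.314 J mol⁻¹ K⁻¹)(400 K) × ln(0.620/2.07)
   = (3.326 kJ/mol)(-1.206) = -4.01 kJ/mol
ΔG < 0, so the forward reaction is spontaneous (proceeds forward).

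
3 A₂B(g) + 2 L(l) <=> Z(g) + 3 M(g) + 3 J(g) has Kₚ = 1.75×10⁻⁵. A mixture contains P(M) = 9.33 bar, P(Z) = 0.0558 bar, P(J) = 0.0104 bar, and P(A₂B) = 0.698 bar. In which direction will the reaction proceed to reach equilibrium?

reverse (toward reactants)

(L is a pure liquid — omitted from Qₚ.)
Qₚ = P(Z)·P(M)³·P(J)³ / P(A₂B)³ = (0.0558)·(9.33)³·(0.0104)³ / (0.698)³ = 1.50×10⁻⁴
Qₚ = 1.50×10⁻⁴ > Kₚ = 1.75×10⁻⁵, so the reverse reaction proceeds.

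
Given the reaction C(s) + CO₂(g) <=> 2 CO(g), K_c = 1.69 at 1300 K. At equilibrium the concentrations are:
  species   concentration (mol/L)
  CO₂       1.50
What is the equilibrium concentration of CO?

[CO] = 1.59 mol/L

(C is a pure solid — omitted from K_c.)
At equilibrium, K_c = [CO]² / [CO₂] = 1.69.
([CO])² / (1.50) = 1.69
[CO]² = 2.54 ⇒ [CO] = 1.59 mol/L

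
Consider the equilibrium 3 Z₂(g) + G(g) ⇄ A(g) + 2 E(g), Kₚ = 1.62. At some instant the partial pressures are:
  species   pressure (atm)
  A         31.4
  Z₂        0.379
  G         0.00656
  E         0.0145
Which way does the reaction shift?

reverse (toward reactants)

Qₚ = P(A)·P(E)² / (P(Z₂)³·P(G)) = (31.4)·(0.0145)² / ((0.379)³·(0.00656)) = 18.5
Qₚ = 18.5 > Kₚ = 1.62, so the reverse reaction proceeds.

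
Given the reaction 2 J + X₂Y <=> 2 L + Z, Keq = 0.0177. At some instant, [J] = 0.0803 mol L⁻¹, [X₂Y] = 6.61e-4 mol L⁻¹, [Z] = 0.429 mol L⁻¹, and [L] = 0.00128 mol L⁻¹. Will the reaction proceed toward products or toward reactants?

reverse (toward reactants)

Q = [L]²·[Z] / ([J]²·[X₂Y]) = (0.00128)²·(0.429) / ((0.0803)²·(6.61e-4)) = 0.165
Q = 0.165 > Keq = 0.0177, so the reverse reaction proceeds.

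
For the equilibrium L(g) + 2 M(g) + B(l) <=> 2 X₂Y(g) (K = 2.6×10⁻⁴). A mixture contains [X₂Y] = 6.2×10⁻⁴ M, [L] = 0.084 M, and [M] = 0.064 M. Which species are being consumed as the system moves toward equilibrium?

X₂Y (products)

(B is a pure liquid — omitted from Q.)
Q = [X₂Y]² / ([L]·[M]²) = (6.2×10⁻⁴)² / ((0.084)·(0.064)²) = 0.0011
Q = 0.0011 > K = 2.6×10⁻⁴: net reverse reaction.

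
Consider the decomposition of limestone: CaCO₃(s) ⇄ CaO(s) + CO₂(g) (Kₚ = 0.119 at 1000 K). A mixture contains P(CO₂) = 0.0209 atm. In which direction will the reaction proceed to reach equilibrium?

(CaCO₃, CaO are pure solids — omitted from Qₚ.)
Qₚ = P(CO₂) = 0.0209
Qₚ = 0.0209 < Kₚ = 0.119, so the forward reaction proceeds.

in the forward direction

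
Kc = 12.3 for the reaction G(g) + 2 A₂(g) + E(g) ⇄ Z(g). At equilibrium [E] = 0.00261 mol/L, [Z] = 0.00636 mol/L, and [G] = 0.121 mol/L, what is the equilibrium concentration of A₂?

[A₂] = 1.28 mol/L

At equilibrium, Kc = [Z] / ([G]·[A₂]²·[E]) = 12.3.
(0.00636) / ((0.121)·([A₂])²·(0.00261)) = 12.3
[A₂]² = 1.64 ⇒ [A₂] = 1.28 mol/L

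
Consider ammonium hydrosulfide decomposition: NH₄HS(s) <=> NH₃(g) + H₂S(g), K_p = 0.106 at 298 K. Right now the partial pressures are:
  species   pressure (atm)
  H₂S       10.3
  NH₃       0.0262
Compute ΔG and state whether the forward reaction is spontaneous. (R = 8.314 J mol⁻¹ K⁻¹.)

(NH₄HS is a pure solid — omitted from Q_p.)
Q_p = P(NH₃)·P(H₂S) = (0.0262)·(10.3) = 0.270
ΔG = RT ln(Q_p/K_p) = (8.314 J mol⁻¹ K⁻¹)(298 K) × ln(0.270/0.106)
   = (2.478 kJ/mol)(0.9350) = 2.32 kJ/mol
ΔG > 0, so the forward reaction is non-spontaneous (proceeds in reverse).

ΔG = 2.32 kJ/mol; the forward reaction is non-spontaneous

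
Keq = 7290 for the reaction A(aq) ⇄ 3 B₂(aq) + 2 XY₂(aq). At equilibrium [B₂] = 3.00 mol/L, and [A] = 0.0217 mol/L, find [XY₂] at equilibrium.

[XY₂] = 2.42 mol/L

At equilibrium, Keq = [B₂]³·[XY₂]² / [A] = 7290.
(3.00)³·([XY₂])² / (0.0217) = 7290
[XY₂]² = 5.86 ⇒ [XY₂] = 2.42 mol/L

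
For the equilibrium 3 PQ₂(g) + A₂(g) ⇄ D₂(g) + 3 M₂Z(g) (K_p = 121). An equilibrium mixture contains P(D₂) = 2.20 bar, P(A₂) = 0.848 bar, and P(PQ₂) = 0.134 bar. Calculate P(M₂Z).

P(M₂Z) = 0.482 bar

At equilibrium, K_p = P(D₂)·P(M₂Z)³ / (P(PQ₂)³·P(A₂)) = 121.
(2.20)·(P(M₂Z))³ / ((0.134)³·(0.848)) = 121
P(M₂Z)³ = 0.112 ⇒ P(M₂Z) = 0.482 bar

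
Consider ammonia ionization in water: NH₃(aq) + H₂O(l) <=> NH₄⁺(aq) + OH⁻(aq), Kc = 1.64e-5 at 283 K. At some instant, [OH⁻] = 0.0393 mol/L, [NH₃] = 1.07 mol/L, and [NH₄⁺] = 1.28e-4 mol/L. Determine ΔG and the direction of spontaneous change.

(H₂O is a pure liquid — omitted from Qc.)
Qc = [NH₄⁺]·[OH⁻] / [NH₃] = (1.28e-4)·(0.0393) / (1.07) = 4.70e-6
ΔG = RT ln(Qc/Kc) = (8.314 J mol⁻¹ K⁻¹)(283 K) × ln(4.70e-6/1.64e-5)
   = (2.353 kJ/mol)(-1.250) = -2.94 kJ/mol
ΔG < 0, so the forward reaction is spontaneous (proceeds forward).

ΔG = -2.94 kJ/mol; the forward reaction is spontaneous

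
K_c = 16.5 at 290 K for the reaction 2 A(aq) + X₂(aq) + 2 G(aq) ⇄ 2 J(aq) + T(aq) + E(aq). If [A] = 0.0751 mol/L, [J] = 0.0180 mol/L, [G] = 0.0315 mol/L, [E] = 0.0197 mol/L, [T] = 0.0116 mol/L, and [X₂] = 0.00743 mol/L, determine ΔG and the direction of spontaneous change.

ΔG = -5.37 kJ/mol; the forward reaction is spontaneous

Q_c = [J]²·[T]·[E] / ([A]²·[X₂]·[G]²) = (0.0180)²·(0.0116)·(0.0197) / ((0.0751)²·(0.00743)·(0.0315)²) = 1.78
ΔG = RT ln(Q_c/K_c) = (8.314 J mol⁻¹ K⁻¹)(290 K) × ln(1.78/16.5)
   = (2.411 kJ/mol)(-2.227) = -5.37 kJ/mol
ΔG < 0, so the forward reaction is spontaneous (proceeds forward).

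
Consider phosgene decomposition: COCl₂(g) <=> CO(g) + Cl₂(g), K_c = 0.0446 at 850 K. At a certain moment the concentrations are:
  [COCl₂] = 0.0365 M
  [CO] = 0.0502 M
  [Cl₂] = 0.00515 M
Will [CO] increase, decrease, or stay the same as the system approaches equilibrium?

increase

Q_c = [CO]·[Cl₂] / [COCl₂] = (0.0502)·(0.00515) / (0.0365) = 0.00708
Q_c = 0.00708 < K_c = 0.0446: net forward reaction.
CO is a product, so it increases.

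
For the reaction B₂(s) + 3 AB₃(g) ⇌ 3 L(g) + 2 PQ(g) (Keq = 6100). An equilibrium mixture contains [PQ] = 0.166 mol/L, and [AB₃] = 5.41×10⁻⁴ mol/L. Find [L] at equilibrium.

[L] = 0.0327 mol/L

(B₂ is a pure solid — omitted from Keq.)
At equilibrium, Keq = [L]³·[PQ]² / [AB₃]³ = 6100.
([L])³·(0.166)² / (5.41×10⁻⁴)³ = 6100
[L]³ = 3.51×10⁻⁵ ⇒ [L] = 0.0327 mol/L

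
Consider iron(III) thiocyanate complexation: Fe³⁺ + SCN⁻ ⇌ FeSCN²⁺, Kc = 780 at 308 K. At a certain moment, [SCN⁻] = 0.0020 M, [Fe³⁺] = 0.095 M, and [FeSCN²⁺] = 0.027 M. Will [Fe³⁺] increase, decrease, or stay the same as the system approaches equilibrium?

Qc = [FeSCN²⁺] / ([Fe³⁺]·[SCN⁻]) = (0.027) / ((0.095)·(0.0020)) = 140
Qc = 140 < Kc = 780: net forward reaction.
Fe³⁺ is a reactant, so it decreases.

decrease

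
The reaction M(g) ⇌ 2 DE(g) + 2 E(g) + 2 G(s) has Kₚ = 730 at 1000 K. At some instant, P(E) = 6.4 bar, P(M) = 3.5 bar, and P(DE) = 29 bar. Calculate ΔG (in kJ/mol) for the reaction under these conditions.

(G is a pure solid — omitted from Qₚ.)
Qₚ = P(DE)²·P(E)² / P(M) = (29)²·(6.4)² / (3.5) = 9840
ΔG = RT ln(Qₚ/Kₚ) = (8.314 J mol⁻¹ K⁻¹)(1000 K) × ln(9840/730)
   = (8.314 kJ/mol)(2.601) = 21.6 kJ/mol
ΔG > 0, so the forward reaction is non-spontaneous (proceeds in reverse).

ΔG = 21.6 kJ/mol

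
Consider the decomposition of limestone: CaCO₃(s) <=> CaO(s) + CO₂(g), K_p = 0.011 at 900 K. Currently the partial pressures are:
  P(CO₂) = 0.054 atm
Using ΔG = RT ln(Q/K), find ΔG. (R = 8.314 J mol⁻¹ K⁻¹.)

(CaCO₃, CaO are pure solids — omitted from Q_p.)
Q_p = P(CO₂) = 0.0540
ΔG = RT ln(Q_p/K_p) = (8.314 J mol⁻¹ K⁻¹)(900 K) × ln(0.0540/0.011)
   = (7.483 kJ/mol)(1.591) = 11.9 kJ/mol
ΔG > 0, so the forward reaction is non-spontaneous (proceeds in reverse).

ΔG = 11.9 kJ/mol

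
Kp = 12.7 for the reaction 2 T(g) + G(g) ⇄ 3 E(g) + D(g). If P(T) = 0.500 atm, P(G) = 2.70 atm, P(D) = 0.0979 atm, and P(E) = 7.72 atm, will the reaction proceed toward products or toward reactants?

Qp = P(E)³·P(D) / (P(T)²·P(G)) = (7.72)³·(0.0979) / ((0.500)²·(2.70)) = 66.7
Qp = 66.7 > Kp = 12.7, so the reverse reaction proceeds.

to the left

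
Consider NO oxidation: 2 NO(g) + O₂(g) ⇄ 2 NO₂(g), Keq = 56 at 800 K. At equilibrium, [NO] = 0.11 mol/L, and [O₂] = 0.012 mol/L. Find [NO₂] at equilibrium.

At equilibrium, Keq = [NO₂]² / ([NO]²·[O₂]) = 56.
([NO₂])² / ((0.11)²·(0.012)) = 56
[NO₂]² = 0.00813 ⇒ [NO₂] = 0.090 mol/L

[NO₂] = 0.090 mol/L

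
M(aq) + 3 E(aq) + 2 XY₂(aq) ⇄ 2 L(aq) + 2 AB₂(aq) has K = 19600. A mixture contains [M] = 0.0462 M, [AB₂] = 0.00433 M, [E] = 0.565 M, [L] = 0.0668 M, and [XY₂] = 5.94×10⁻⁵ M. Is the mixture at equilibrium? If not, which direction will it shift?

no; Q < K, reaction proceeds forward

Q = [L]²·[AB₂]² / ([M]·[E]³·[XY₂]²) = (0.0668)²·(0.00433)² / ((0.0462)·(0.565)³·(5.94×10⁻⁵)²) = 2850
Q = 2850 < K = 19600: net forward reaction.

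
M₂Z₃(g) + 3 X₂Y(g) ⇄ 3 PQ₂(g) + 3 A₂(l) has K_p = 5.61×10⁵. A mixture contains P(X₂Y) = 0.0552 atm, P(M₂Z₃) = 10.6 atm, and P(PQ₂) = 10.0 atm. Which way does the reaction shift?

neither direction; the system is at equilibrium

(A₂ is a pure liquid — omitted from Q_p.)
Q_p = P(PQ₂)³ / (P(M₂Z₃)·P(X₂Y)³) = (10.0)³ / ((10.6)·(0.0552)³) = 5.61×10⁵
Q_p = 5.61×10⁵ = K_p, so the system is already at equilibrium.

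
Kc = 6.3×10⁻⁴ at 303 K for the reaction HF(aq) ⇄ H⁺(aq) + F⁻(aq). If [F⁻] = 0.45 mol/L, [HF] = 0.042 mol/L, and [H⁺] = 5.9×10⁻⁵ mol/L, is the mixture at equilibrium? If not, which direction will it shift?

Qc = [H⁺]·[F⁻] / [HF] = (5.9×10⁻⁵)·(0.45) / (0.042) = 6.3×10⁻⁴
Qc = 6.3×10⁻⁴ = Kc; the system is at equilibrium.

yes, at equilibrium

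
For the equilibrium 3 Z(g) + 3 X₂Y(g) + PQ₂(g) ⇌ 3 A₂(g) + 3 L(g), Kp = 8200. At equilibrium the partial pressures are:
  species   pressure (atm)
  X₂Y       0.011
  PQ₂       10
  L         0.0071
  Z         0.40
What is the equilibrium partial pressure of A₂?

P(A₂) = 27 atm

At equilibrium, Kp = P(A₂)³·P(L)³ / (P(Z)³·P(X₂Y)³·P(PQ₂)) = 8200.
(P(A₂))³·(0.0071)³ / ((0.40)³·(0.011)³·(10)) = 8200
P(A₂)³ = 19500 ⇒ P(A₂) = 27 atm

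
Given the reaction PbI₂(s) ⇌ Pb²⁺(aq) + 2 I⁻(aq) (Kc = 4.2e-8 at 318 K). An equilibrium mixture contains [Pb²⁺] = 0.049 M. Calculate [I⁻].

(PbI₂ is a pure solid — omitted from Kc.)
At equilibrium, Kc = [Pb²⁺]·[I⁻]² = 4.2e-8.
(0.049)·([I⁻])² = 4.2e-8
[I⁻]² = 8.57e-7 ⇒ [I⁻] = 9.3e-4 M

[I⁻] = 9.3e-4 M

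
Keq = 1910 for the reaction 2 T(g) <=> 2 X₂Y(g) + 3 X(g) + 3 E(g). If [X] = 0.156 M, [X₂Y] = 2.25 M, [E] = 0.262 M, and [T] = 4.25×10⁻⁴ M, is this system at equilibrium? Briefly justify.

yes, at equilibrium

Q = [X₂Y]²·[X]³·[E]³ / [T]² = (2.25)²·(0.156)³·(0.262)³ / (4.25×10⁻⁴)² = 1910
Q = 1910 = Keq; the system is at equilibrium.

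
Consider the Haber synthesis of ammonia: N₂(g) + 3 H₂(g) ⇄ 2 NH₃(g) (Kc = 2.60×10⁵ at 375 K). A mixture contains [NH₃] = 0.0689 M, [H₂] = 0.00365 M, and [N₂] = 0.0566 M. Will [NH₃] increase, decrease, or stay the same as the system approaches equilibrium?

decrease

Qc = [NH₃]² / ([N₂]·[H₂]³) = (0.0689)² / ((0.0566)·(0.00365)³) = 1.72×10⁶
Qc = 1.72×10⁶ > Kc = 2.60×10⁵: net reverse reaction.
NH₃ is a product, so it decreases.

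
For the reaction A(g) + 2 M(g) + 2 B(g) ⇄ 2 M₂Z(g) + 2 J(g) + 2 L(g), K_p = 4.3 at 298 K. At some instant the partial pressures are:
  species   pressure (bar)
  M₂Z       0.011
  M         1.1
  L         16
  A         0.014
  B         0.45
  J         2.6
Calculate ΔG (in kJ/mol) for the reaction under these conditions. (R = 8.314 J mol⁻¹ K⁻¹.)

ΔG = 6.57 kJ/mol

Q_p = P(M₂Z)²·P(J)²·P(L)² / (P(A)·P(M)²·P(B)²) = (0.011)²·(2.6)²·(16)² / ((0.014)·(1.1)²·(0.45)²) = 61.0
ΔG = RT ln(Q_p/K_p) = (8.314 J mol⁻¹ K⁻¹)(298 K) × ln(61.0/4.3)
   = (2.478 kJ/mol)(2.652) = 6.57 kJ/mol
ΔG > 0, so the forward reaction is non-spontaneous (proceeds in reverse).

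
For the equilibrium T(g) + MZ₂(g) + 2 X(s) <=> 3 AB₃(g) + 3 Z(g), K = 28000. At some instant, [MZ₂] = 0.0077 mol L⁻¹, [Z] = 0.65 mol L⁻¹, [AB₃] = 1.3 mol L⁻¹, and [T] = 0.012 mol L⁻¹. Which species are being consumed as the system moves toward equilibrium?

(X is a pure solid — omitted from Q.)
Q = [AB₃]³·[Z]³ / ([T]·[MZ₂]) = (1.3)³·(0.65)³ / ((0.012)·(0.0077)) = 6500
Q = 6500 < K = 28000: net forward reaction.

T, MZ₂, X (reactants)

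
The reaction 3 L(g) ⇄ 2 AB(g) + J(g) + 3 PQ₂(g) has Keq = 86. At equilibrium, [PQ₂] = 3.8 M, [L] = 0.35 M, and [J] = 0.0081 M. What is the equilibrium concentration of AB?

At equilibrium, Keq = [AB]²·[J]·[PQ₂]³ / [L]³ = 86.
([AB])²·(0.0081)·(3.8)³ / (0.35)³ = 86
[AB]² = 8.30 ⇒ [AB] = 2.9 M

[AB] = 2.9 M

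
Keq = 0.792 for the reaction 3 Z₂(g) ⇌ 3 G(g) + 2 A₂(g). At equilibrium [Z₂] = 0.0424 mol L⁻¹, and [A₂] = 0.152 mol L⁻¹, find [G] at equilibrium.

At equilibrium, Keq = [G]³·[A₂]² / [Z₂]³ = 0.792.
([G])³·(0.152)² / (0.0424)³ = 0.792
[G]³ = 0.00261 ⇒ [G] = 0.138 mol L⁻¹

[G] = 0.138 mol L⁻¹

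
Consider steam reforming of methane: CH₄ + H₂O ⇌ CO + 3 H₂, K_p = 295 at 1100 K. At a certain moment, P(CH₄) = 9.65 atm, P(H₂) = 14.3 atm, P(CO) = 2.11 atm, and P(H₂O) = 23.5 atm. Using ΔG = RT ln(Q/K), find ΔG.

Q_p = P(CO)·P(H₂)³ / (P(CH₄)·P(H₂O)) = (2.11)·(14.3)³ / ((9.65)·(23.5)) = 27.2
ΔG = RT ln(Q_p/K_p) = (8.314 J mol⁻¹ K⁻¹)(1100 K) × ln(27.2/295)
   = (9.145 kJ/mol)(-2.384) = -21.8 kJ/mol
ΔG < 0, so the forward reaction is spontaneous (proceeds forward).

ΔG = -21.8 kJ/mol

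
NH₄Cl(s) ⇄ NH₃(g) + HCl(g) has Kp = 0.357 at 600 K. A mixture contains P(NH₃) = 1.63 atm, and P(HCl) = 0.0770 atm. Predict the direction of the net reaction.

(NH₄Cl is a pure solid — omitted from Qp.)
Qp = P(NH₃)·P(HCl) = (1.63)·(0.0770) = 0.126
Qp = 0.126 < Kp = 0.357, so the forward reaction proceeds.

in the forward direction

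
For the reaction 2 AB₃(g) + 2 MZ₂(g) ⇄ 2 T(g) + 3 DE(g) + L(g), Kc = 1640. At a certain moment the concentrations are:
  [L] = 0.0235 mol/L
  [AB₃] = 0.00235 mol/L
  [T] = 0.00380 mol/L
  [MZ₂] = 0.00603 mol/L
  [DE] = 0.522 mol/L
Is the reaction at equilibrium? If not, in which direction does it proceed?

forward (toward products)

Qc = [T]²·[DE]³·[L] / ([AB₃]²·[MZ₂]²) = (0.00380)²·(0.522)³·(0.0235) / ((0.00235)²·(0.00603)²) = 240
Qc = 240 < Kc = 1640, so the forward reaction proceeds.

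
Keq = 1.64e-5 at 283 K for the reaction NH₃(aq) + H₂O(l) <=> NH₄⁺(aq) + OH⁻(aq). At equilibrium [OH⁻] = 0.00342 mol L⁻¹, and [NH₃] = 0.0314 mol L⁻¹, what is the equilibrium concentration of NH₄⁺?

[NH₄⁺] = 1.51e-4 mol L⁻¹

(H₂O is a pure liquid — omitted from Keq.)
At equilibrium, Keq = [NH₄⁺]·[OH⁻] / [NH₃] = 1.64e-5.
([NH₄⁺])·(0.00342) / (0.0314) = 1.64e-5
[NH₄⁺] = 1.51e-4 mol L⁻¹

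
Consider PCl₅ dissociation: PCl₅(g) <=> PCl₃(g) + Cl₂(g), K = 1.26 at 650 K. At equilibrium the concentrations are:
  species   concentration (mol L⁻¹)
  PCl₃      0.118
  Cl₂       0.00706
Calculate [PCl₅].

[PCl₅] = 6.61×10⁻⁴ mol L⁻¹

At equilibrium, K = [PCl₃]·[Cl₂] / [PCl₅] = 1.26.
(0.118)·(0.00706) / ([PCl₅]) = 1.26
[PCl₅] = 6.61×10⁻⁴ mol L⁻¹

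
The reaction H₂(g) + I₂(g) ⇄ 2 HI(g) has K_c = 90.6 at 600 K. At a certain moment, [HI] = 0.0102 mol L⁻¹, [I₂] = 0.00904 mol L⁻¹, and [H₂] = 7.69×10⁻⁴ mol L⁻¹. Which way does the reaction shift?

toward products

Q_c = [HI]² / ([H₂]·[I₂]) = (0.0102)² / ((7.69×10⁻⁴)·(0.00904)) = 15.0
Q_c = 15.0 < K_c = 90.6, so the forward reaction proceeds.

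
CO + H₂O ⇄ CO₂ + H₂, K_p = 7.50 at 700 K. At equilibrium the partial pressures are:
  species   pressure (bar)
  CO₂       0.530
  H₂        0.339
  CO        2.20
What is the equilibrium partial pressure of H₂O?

P(H₂O) = 0.0109 bar

At equilibrium, K_p = P(CO₂)·P(H₂) / (P(CO)·P(H₂O)) = 7.50.
(0.530)·(0.339) / ((2.20)·(P(H₂O))) = 7.50
P(H₂O) = 0.0109 bar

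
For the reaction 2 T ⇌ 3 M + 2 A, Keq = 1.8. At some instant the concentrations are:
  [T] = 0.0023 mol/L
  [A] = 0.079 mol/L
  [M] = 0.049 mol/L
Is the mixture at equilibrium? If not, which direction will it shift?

Q = [M]³·[A]² / [T]² = (0.049)³·(0.079)² / (0.0023)² = 0.14
Q = 0.14 < Keq = 1.8: net forward reaction.

no; Q < K, reaction proceeds forward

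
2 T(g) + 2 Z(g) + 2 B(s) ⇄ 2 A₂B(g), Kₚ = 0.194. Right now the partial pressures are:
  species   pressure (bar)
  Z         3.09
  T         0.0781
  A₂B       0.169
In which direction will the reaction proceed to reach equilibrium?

toward reactants

(B is a pure solid — omitted from Qₚ.)
Qₚ = P(A₂B)² / (P(T)²·P(Z)²) = (0.169)² / ((0.0781)²·(3.09)²) = 0.490
Qₚ = 0.490 > Kₚ = 0.194, so the reverse reaction proceeds.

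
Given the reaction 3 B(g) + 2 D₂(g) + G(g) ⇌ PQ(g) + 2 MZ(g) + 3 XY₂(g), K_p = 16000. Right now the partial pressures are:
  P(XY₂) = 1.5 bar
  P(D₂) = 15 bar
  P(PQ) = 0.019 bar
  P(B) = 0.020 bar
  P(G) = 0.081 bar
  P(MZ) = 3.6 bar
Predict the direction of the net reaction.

Q_p = P(PQ)·P(MZ)²·P(XY₂)³ / (P(B)³·P(D₂)²·P(G)) = (0.019)·(3.6)²·(1.5)³ / ((0.020)³·(15)²·(0.081)) = 5700
Q_p = 5700 < K_p = 16000, so the forward reaction proceeds.

to the right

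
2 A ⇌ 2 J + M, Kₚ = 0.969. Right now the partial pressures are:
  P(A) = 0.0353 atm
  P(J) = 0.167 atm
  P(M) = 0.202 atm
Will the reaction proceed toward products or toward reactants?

in the reverse direction

Qₚ = P(J)²·P(M) / P(A)² = (0.167)²·(0.202) / (0.0353)² = 4.52
Qₚ = 4.52 > Kₚ = 0.969, so the reverse reaction proceeds.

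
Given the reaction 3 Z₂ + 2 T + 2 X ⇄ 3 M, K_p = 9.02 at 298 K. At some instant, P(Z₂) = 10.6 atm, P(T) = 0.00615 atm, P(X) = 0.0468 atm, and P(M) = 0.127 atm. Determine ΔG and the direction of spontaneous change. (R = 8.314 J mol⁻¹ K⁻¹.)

Q_p = P(M)³ / (P(Z₂)³·P(T)²·P(X)²) = (0.127)³ / ((10.6)³·(0.00615)²·(0.0468)²) = 20.8
ΔG = RT ln(Q_p/K_p) = (8.314 J mol⁻¹ K⁻¹)(298 K) × ln(20.8/9.02)
   = (2.478 kJ/mol)(0.8355) = 2.07 kJ/mol
ΔG > 0, so the forward reaction is non-spontaneous (proceeds in reverse).

ΔG = 2.07 kJ/mol; the forward reaction is non-spontaneous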